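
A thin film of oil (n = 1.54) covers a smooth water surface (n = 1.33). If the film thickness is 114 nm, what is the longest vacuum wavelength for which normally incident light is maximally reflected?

Ray reflecting at the top interface goes from n = 1.0 toward n = 1.54: a half-wave phase shift.
Ray reflecting at the bottom interface goes from n = 1.54 toward n = 1.33: no phase shift.
Net: one phase inversion between the two reflected rays.
With one net inversion, constructive interference in reflection requires 2 n t = (m + ½) λ.
λ = 2 n t / (m + ½). The longest wavelength is m = 0: λ = 2 × 1.54 × 114 / 0.500 = 702 nm.

702 nm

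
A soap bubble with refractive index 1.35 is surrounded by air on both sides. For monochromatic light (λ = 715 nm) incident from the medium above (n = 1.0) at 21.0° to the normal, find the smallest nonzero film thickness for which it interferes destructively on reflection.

275 nm

Ray reflecting at the top interface goes from n = 1.0 toward n = 1.35: a half-wave phase shift.
Bottom surface (1.35 → 1.0): reflection off a lower-index medium gives no phase shift.
Net: one phase inversion between the two reflected rays.
For dark reflection here: 2 n t cos θ_r = m λ.
Snell's law: 1.0 sin 21.0° = 1.35 sin θ_r → sin θ_r = 0.265, cos θ_r = 0.964.
Minimum nonzero at m = 1: t = λ / (2 n cos θ_r) = 715 / (2 × 1.35 × 0.964) = 275 nm.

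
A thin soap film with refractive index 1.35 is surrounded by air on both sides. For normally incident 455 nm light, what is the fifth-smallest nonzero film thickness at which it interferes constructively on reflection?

758 nm

At the upper boundary (n = 1.0 to n = 1.35) the reflected ray undergoes a half-wave phase shift.
Bottom surface (1.35 → 1.0): reflection off a lower-index medium gives no phase shift.
Exactly one π shift → a net half-wave offset.
So the condition for constructive reflection is 2 n t = (m + ½) λ.
The fifth-smallest nonzero thickness corresponds to m = 4: t = (m + ½) λ / (2 n) = 4.50 × 455 / (2 × 1.35) = 758 nm.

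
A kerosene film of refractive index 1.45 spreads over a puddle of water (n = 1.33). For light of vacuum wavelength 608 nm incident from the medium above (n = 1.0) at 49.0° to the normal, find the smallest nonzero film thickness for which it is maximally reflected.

123 nm

Top surface (1.0 → 1.45): reflection off a higher-index medium gives a half-wave phase shift.
Bottom surface (1.45 → 1.33): reflection off a lower-index medium gives no phase shift.
Net: one phase inversion between the two reflected rays.
For maximum reflection here: 2 n t cos θ_r = (m + ½) λ.
Snell's law: 1.0 sin 49.0° = 1.45 sin θ_r → sin θ_r = 0.520, cos θ_r = 0.854.
Minimum at m = 0: t = λ / (4 n cos θ_r) = 608 / (4 × 1.45 × 0.854) = 123 nm.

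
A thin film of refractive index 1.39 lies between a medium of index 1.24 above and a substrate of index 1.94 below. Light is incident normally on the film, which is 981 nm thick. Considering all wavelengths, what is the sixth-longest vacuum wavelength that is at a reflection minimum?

496 nm

Ray reflecting at the top interface goes from n = 1.24 toward n = 1.39: a half-wave phase shift.
Bottom surface (1.39 → 1.94): reflection off a higher-index medium gives a half-wave phase shift.
Zero or two π shifts → no net half-wave offset.
So the condition for destructive reflection is 2 n t = (m + ½) λ.
λ = 2 n t / (m + ½). The sixth-longest wavelength is m = 5: λ = 2 × 1.39 × 981 / 5.50 = 496 nm.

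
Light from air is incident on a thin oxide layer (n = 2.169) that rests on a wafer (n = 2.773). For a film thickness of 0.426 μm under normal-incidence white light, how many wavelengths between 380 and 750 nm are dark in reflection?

Ray reflecting at the top interface goes from n = 1.0 toward n = 2.169: a half-wave phase shift.
Ray reflecting at the bottom interface goes from n = 2.169 toward n = 2.773: a half-wave phase shift.
Net: no relative phase inversion (both shifts match).
With no net inversion, destructive interference in reflection requires 2 n t = (m + ½) λ.
λ = 2 n t / (m + ½) = 1848 / (m + ½) nm.
m=1: 1232 nm (IR); m=2: 739 nm (visible); m=3: 528 nm (visible); m=4: 411 nm (visible); m=5: 336 nm (UV).

3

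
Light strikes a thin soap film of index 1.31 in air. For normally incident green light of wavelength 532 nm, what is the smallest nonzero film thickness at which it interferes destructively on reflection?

203 nm

Top surface (1.0 → 1.31): reflection off a higher-index medium gives a half-wave phase shift.
Ray reflecting at the bottom interface goes from n = 1.31 toward n = 1.0: no phase shift.
The two reflections differ by half a wavelength.
For weak reflection here: 2 n t = m λ.
The smallest nonzero thickness corresponds to m = 1: t = m λ / (2 n) = 1.00 × 532 / (2 × 1.31) = 203 nm.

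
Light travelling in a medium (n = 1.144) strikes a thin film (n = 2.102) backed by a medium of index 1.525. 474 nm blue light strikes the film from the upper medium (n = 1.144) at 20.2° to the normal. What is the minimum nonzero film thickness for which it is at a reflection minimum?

Ray reflecting at the top interface goes from n = 1.144 toward n = 2.102: a half-wave phase shift.
At the lower boundary (n = 2.102 to n = 1.525) the reflected ray undergoes no phase shift.
The two reflections differ by half a wavelength.
So the condition for destructive reflection is 2 n t cos θ_r = m λ.
Snell's law: 1.144 sin 20.2° = 2.102 sin θ_r → sin θ_r = 0.188, cos θ_r = 0.982.
Minimum nonzero at m = 1: t = λ / (2 n cos θ_r) = 474 / (2 × 2.102 × 0.982) = 115 nm.

115 nm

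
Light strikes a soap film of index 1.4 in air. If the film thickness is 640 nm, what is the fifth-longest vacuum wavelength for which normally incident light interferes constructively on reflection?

At the upper boundary (n = 1.0 to n = 1.4) the reflected ray undergoes a half-wave phase shift.
At the lower boundary (n = 1.4 to n = 1.0) the reflected ray undergoes no phase shift.
Net: one phase inversion between the two reflected rays.
For maximum reflection here: 2 n t = (m + ½) λ.
λ = 2 n t / (m + ½). The fifth-longest wavelength is m = 4: λ = 2 × 1.4 × 640 / 4.50 = 398 nm.

398 nm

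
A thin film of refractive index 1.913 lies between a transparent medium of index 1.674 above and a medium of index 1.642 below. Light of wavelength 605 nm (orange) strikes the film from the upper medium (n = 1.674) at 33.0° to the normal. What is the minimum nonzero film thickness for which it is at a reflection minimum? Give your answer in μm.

0.180 μm

Top surface (1.674 → 1.913): reflection off a higher-index medium gives a half-wave phase shift.
At the lower boundary (n = 1.913 to n = 1.642) the reflected ray undergoes no phase shift.
Net: one phase inversion between the two reflected rays.
For dark reflection here: 2 n t cos θ_r = m λ.
Snell's law: 1.674 sin 33.0° = 1.913 sin θ_r → sin θ_r = 0.477, cos θ_r = 0.879.
Minimum nonzero at m = 1: t = λ / (2 n cos θ_r) = 605 / (2 × 1.913 × 0.879) = 180 nm.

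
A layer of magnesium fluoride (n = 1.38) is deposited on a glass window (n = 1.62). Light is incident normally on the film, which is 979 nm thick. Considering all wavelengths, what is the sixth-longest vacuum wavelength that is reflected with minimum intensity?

Top surface (1.0 → 1.38): reflection off a higher-index medium gives a half-wave phase shift.
At the lower boundary (n = 1.38 to n = 1.62) the reflected ray undergoes a half-wave phase shift.
Zero or two π shifts → no net half-wave offset.
With no net inversion, destructive interference in reflection requires 2 n t = (m + ½) λ.
λ = 2 n t / (m + ½). The sixth-longest wavelength is m = 5: λ = 2 × 1.38 × 979 / 5.50 = 491 nm.

491 nm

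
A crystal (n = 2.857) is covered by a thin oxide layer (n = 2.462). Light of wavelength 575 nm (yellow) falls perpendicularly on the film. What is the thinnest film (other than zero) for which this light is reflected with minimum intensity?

58.4 nm

Ray reflecting at the top interface goes from n = 1.0 toward n = 2.462: a half-wave phase shift.
Bottom surface (2.462 → 2.857): reflection off a higher-index medium gives a half-wave phase shift.
Zero or two π shifts → no net half-wave offset.
With no net inversion, destructive interference in reflection requires 2 n t = (m + ½) λ.
Minimum at m = 0: t = λ / (4 n) = 575 / (4 × 2.462) = 58.4 nm.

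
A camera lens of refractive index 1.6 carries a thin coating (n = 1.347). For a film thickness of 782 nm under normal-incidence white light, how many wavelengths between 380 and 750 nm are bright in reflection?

3

Top surface (1.0 → 1.347): reflection off a higher-index medium gives a half-wave phase shift.
Ray reflecting at the bottom interface goes from n = 1.347 toward n = 1.6: a half-wave phase shift.
Net: no relative phase inversion (both shifts match).
For maximum reflection here: 2 n t = m λ.
λ = 2 n t / m = 2107 / m nm.
m=2: 1053 nm (IR); m=3: 702 nm (visible); m=4: 527 nm (visible); m=5: 421 nm (visible); m=6: 351 nm (UV).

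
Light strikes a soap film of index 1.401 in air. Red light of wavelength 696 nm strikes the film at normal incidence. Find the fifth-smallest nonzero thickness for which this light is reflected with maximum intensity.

Ray reflecting at the top interface goes from n = 1.0 toward n = 1.401: a half-wave phase shift.
Bottom surface (1.401 → 1.0): reflection off a lower-index medium gives no phase shift.
The two reflections differ by half a wavelength.
So the condition for constructive reflection is 2 n t = (m + ½) λ.
The fifth-smallest nonzero thickness corresponds to m = 4: t = (m + ½) λ / (2 n) = 4.50 × 696 / (2 × 1.401) = 1118 nm.

1118 nm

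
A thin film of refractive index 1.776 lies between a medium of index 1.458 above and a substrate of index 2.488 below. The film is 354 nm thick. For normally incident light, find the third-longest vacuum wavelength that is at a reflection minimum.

At the upper boundary (n = 1.458 to n = 1.776) the reflected ray undergoes a half-wave phase shift.
Bottom surface (1.776 → 2.488): reflection off a higher-index medium gives a half-wave phase shift.
The two reflections carry the same phase change, so no net offset.
With no net inversion, destructive interference in reflection requires 2 n t = (m + ½) λ.
λ = 2 n t / (m + ½). The third-longest wavelength is m = 2: λ = 2 × 1.776 × 354 / 2.50 = 503 nm.

503 nm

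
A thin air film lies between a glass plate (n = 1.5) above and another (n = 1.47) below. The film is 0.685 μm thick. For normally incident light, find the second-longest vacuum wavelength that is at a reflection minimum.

685 nm

Top surface (1.5 → 1.0): reflection off a lower-index medium gives no phase shift.
At the lower boundary (n = 1.0 to n = 1.47) the reflected ray undergoes a half-wave phase shift.
Net: one phase inversion between the two reflected rays.
So the condition for destructive reflection is 2 n t = m λ.
λ = 2 n t / m. The second-longest wavelength is m = 2: λ = 2 × 1.0 × 685 / 2.00 = 685 nm.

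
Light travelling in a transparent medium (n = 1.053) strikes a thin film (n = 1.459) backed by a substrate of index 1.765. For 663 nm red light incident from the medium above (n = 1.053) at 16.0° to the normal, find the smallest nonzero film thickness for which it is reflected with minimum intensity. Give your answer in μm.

0.116 μm

Ray reflecting at the top interface goes from n = 1.053 toward n = 1.459: a half-wave phase shift.
Ray reflecting at the bottom interface goes from n = 1.459 toward n = 1.765: a half-wave phase shift.
Zero or two π shifts → no net half-wave offset.
So the condition for destructive reflection is 2 n t cos θ_r = (m + ½) λ.
Snell's law: 1.053 sin 16.0° = 1.459 sin θ_r → sin θ_r = 0.199, cos θ_r = 0.980.
Minimum at m = 0: t = λ / (4 n cos θ_r) = 663 / (4 × 1.459 × 0.980) = 116 nm.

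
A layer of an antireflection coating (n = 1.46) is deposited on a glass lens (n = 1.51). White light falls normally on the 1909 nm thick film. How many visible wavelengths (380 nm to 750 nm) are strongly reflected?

7

At the upper boundary (n = 1.0 to n = 1.46) the reflected ray undergoes a half-wave phase shift.
Bottom surface (1.46 → 1.51): reflection off a higher-index medium gives a half-wave phase shift.
Zero or two π shifts → no net half-wave offset.
So the condition for constructive reflection is 2 n t = m λ.
λ = 2 n t / m = 5574 / m nm.
m=7: 796 nm (IR); m=8: 697 nm (visible); m=9: 619 nm (visible); m=10: 557 nm (visible); m=11: 507 nm (visible); m=12: 465 nm (visible); m=13: 429 nm (visible); m=14: 398 nm (visible); m=15: 372 nm (UV).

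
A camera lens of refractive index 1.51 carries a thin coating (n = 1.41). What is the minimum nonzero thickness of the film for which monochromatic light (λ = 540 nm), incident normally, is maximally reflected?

Top surface (1.0 → 1.41): reflection off a higher-index medium gives a half-wave phase shift.
Bottom surface (1.41 → 1.51): reflection off a higher-index medium gives a half-wave phase shift.
Zero or two π shifts → no net half-wave offset.
For maximum reflection here: 2 n t = m λ.
Minimum nonzero at m = 1: t = λ / (2 n) = 540 / (2 × 1.41) = 191 nm.

191 nm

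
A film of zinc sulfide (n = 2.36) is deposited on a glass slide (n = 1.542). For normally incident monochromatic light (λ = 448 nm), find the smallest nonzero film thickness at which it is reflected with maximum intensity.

47.5 nm

Ray reflecting at the top interface goes from n = 1.0 toward n = 2.36: a half-wave phase shift.
Ray reflecting at the bottom interface goes from n = 2.36 toward n = 1.542: no phase shift.
Exactly one π shift → a net half-wave offset.
With one net inversion, constructive interference in reflection requires 2 n t = (m + ½) λ.
Minimum at m = 0: t = λ / (4 n) = 448 / (4 × 2.36) = 47.5 nm.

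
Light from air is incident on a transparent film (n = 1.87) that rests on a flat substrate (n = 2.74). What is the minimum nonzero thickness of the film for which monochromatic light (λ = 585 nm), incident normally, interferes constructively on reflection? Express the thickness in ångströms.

Top surface (1.0 → 1.87): reflection off a higher-index medium gives a half-wave phase shift.
Bottom surface (1.87 → 2.74): reflection off a higher-index medium gives a half-wave phase shift.
Zero or two π shifts → no net half-wave offset.
With no net inversion, constructive interference in reflection requires 2 n t = m λ.
Minimum nonzero at m = 1: t = λ / (2 n) = 585 / (2 × 1.87) = 156 nm.

1564 Å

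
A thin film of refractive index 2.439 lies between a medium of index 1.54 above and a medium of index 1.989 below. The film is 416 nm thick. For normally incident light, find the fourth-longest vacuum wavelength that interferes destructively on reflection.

507 nm

Top surface (1.54 → 2.439): reflection off a higher-index medium gives a half-wave phase shift.
At the lower boundary (n = 2.439 to n = 1.989) the reflected ray undergoes no phase shift.
The two reflections differ by half a wavelength.
So the condition for destructive reflection is 2 n t = m λ.
λ = 2 n t / m. The fourth-longest wavelength is m = 4: λ = 2 × 2.439 × 416 / 4.00 = 507 nm.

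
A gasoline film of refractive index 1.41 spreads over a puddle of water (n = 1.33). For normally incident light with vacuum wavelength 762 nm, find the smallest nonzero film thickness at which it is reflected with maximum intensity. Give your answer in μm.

At the upper boundary (n = 1.0 to n = 1.41) the reflected ray undergoes a half-wave phase shift.
Ray reflecting at the bottom interface goes from n = 1.41 toward n = 1.33: no phase shift.
Exactly one π shift → a net half-wave offset.
So the condition for constructive reflection is 2 n t = (m + ½) λ.
Minimum at m = 0: t = λ / (4 n) = 762 / (4 × 1.41) = 135 nm.

0.135 μm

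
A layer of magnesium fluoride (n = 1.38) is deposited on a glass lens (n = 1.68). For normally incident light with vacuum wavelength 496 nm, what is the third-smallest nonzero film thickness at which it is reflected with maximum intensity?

539 nm

Top surface (1.0 → 1.38): reflection off a higher-index medium gives a half-wave phase shift.
Ray reflecting at the bottom interface goes from n = 1.38 toward n = 1.68: a half-wave phase shift.
Zero or two π shifts → no net half-wave offset.
So the condition for constructive reflection is 2 n t = m λ.
The third-smallest nonzero thickness corresponds to m = 3: t = m λ / (2 n) = 3.00 × 496 / (2 × 1.38) = 539 nm.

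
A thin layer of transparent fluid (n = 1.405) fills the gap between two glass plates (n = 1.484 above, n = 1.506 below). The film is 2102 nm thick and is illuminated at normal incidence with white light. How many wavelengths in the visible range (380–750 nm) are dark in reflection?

8

Ray reflecting at the top interface goes from n = 1.484 toward n = 1.405: no phase shift.
At the lower boundary (n = 1.405 to n = 1.506) the reflected ray undergoes a half-wave phase shift.
Exactly one π shift → a net half-wave offset.
With one net inversion, destructive interference in reflection requires 2 n t = m λ.
λ = 2 n t / m = 5907 / m nm.
m=7: 844 nm (IR); m=8: 738 nm (visible); m=9: 656 nm (visible); m=10: 591 nm (visible); m=11: 537 nm (visible); m=12: 492 nm (visible); m=13: 454 nm (visible); m=14: 422 nm (visible); m=15: 394 nm (visible); m=16: 369 nm (UV).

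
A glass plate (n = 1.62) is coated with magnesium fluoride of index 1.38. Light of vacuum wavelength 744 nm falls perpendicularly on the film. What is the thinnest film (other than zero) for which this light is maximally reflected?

270 nm

Ray reflecting at the top interface goes from n = 1.0 toward n = 1.38: a half-wave phase shift.
At the lower boundary (n = 1.38 to n = 1.62) the reflected ray undergoes a half-wave phase shift.
Zero or two π shifts → no net half-wave offset.
So the condition for constructive reflection is 2 n t = m λ.
Minimum nonzero at m = 1: t = λ / (2 n) = 744 / (2 × 1.38) = 270 nm.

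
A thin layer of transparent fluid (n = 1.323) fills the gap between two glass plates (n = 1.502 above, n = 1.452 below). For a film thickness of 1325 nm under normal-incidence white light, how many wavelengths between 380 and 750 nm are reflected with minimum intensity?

5

At the upper boundary (n = 1.502 to n = 1.323) the reflected ray undergoes no phase shift.
Ray reflecting at the bottom interface goes from n = 1.323 toward n = 1.452: a half-wave phase shift.
Net: one phase inversion between the two reflected rays.
So the condition for destructive reflection is 2 n t = m λ.
λ = 2 n t / m = 3506 / m nm.
m=4: 876 nm (IR); m=5: 701 nm (visible); m=6: 584 nm (visible); m=7: 501 nm (visible); m=8: 438 nm (visible); m=9: 390 nm (visible); m=10: 351 nm (UV).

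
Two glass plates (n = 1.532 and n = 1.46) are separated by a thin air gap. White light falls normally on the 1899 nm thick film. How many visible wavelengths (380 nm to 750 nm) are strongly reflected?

5

Ray reflecting at the top interface goes from n = 1.532 toward n = 1.0: no phase shift.
At the lower boundary (n = 1.0 to n = 1.46) the reflected ray undergoes a half-wave phase shift.
Net: one phase inversion between the two reflected rays.
With one net inversion, constructive interference in reflection requires 2 n t = (m + ½) λ.
λ = 2 n t / (m + ½) = 3798 / (m + ½) nm.
m=4: 844 nm (IR); m=5: 691 nm (visible); m=6: 584 nm (visible); m=7: 506 nm (visible); m=8: 447 nm (visible); m=9: 400 nm (visible); m=10: 362 nm (UV).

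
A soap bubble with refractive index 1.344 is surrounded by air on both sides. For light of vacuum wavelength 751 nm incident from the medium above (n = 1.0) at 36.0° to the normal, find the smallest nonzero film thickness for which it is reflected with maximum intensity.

Top surface (1.0 → 1.344): reflection off a higher-index medium gives a half-wave phase shift.
Bottom surface (1.344 → 1.0): reflection off a lower-index medium gives no phase shift.
The two reflections differ by half a wavelength.
With one net inversion, constructive interference in reflection requires 2 n t cos θ_r = (m + ½) λ.
Snell's law: 1.0 sin 36.0° = 1.344 sin θ_r → sin θ_r = 0.437, cos θ_r = 0.899.
Minimum at m = 0: t = λ / (4 n cos θ_r) = 751 / (4 × 1.344 × 0.899) = 155 nm.

155 nm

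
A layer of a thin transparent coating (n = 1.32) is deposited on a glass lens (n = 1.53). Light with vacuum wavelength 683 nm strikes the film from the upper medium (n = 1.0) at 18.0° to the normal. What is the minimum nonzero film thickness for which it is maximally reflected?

Top surface (1.0 → 1.32): reflection off a higher-index medium gives a half-wave phase shift.
Bottom surface (1.32 → 1.53): reflection off a higher-index medium gives a half-wave phase shift.
Net: no relative phase inversion (both shifts match).
For bright reflection here: 2 n t cos θ_r = m λ.
Snell's law: 1.0 sin 18.0° = 1.32 sin θ_r → sin θ_r = 0.234, cos θ_r = 0.972.
Minimum nonzero at m = 1: t = λ / (2 n cos θ_r) = 683 / (2 × 1.32 × 0.972) = 266 nm.

266 nm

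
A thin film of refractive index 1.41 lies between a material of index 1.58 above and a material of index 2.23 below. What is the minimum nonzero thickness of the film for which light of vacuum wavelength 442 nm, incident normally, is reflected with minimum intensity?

157 nm

At the upper boundary (n = 1.58 to n = 1.41) the reflected ray undergoes no phase shift.
Bottom surface (1.41 → 2.23): reflection off a higher-index medium gives a half-wave phase shift.
Net: one phase inversion between the two reflected rays.
So the condition for destructive reflection is 2 n t = m λ.
Minimum nonzero at m = 1: t = λ / (2 n) = 442 / (2 × 1.41) = 157 nm.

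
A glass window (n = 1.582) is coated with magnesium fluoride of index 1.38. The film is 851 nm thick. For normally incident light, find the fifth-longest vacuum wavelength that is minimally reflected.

522 nm

At the upper boundary (n = 1.0 to n = 1.38) the reflected ray undergoes a half-wave phase shift.
Bottom surface (1.38 → 1.582): reflection off a higher-index medium gives a half-wave phase shift.
Zero or two π shifts → no net half-wave offset.
So the condition for destructive reflection is 2 n t = (m + ½) λ.
λ = 2 n t / (m + ½). The fifth-longest wavelength is m = 4: λ = 2 × 1.38 × 851 / 4.50 = 522 nm.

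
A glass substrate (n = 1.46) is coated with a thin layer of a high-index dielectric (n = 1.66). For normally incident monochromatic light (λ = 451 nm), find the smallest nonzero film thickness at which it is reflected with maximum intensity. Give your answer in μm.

0.0679 μm

Top surface (1.0 → 1.66): reflection off a higher-index medium gives a half-wave phase shift.
Ray reflecting at the bottom interface goes from n = 1.66 toward n = 1.46: no phase shift.
Exactly one π shift → a net half-wave offset.
So the condition for constructive reflection is 2 n t = (m + ½) λ.
Minimum at m = 0: t = λ / (4 n) = 451 / (4 × 1.66) = 67.9 nm.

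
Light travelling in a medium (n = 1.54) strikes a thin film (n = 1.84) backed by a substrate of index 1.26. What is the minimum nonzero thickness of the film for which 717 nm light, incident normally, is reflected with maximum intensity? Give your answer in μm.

At the upper boundary (n = 1.54 to n = 1.84) the reflected ray undergoes a half-wave phase shift.
At the lower boundary (n = 1.84 to n = 1.26) the reflected ray undergoes no phase shift.
Net: one phase inversion between the two reflected rays.
So the condition for constructive reflection is 2 n t = (m + ½) λ.
Minimum at m = 0: t = λ / (4 n) = 717 / (4 × 1.84) = 97.4 nm.

0.0974 μm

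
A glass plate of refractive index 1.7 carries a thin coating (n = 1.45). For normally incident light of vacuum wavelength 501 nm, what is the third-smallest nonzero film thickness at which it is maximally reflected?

518 nm

Ray reflecting at the top interface goes from n = 1.0 toward n = 1.45: a half-wave phase shift.
Bottom surface (1.45 → 1.7): reflection off a higher-index medium gives a half-wave phase shift.
Zero or two π shifts → no net half-wave offset.
So the condition for constructive reflection is 2 n t = m λ.
The third-smallest nonzero thickness corresponds to m = 3: t = m λ / (2 n) = 3.00 × 501 / (2 × 1.45) = 518 nm.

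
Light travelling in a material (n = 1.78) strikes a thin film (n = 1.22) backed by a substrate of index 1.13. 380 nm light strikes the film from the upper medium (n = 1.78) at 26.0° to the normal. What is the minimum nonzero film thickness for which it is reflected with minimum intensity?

101 nm

Ray reflecting at the top interface goes from n = 1.78 toward n = 1.22: no phase shift.
Ray reflecting at the bottom interface goes from n = 1.22 toward n = 1.13: no phase shift.
Zero or two π shifts → no net half-wave offset.
With no net inversion, destructive interference in reflection requires 2 n t cos θ_r = (m + ½) λ.
Snell's law: 1.78 sin 26.0° = 1.22 sin θ_r → sin θ_r = 0.640, cos θ_r = 0.769.
Minimum at m = 0: t = λ / (4 n cos θ_r) = 380 / (4 × 1.22 × 0.769) = 101 nm.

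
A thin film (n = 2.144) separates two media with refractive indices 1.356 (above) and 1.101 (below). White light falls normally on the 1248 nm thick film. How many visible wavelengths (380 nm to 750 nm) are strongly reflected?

Top surface (1.356 → 2.144): reflection off a higher-index medium gives a half-wave phase shift.
Bottom surface (2.144 → 1.101): reflection off a lower-index medium gives no phase shift.
The two reflections differ by half a wavelength.
For maximum reflection here: 2 n t = (m + ½) λ.
λ = 2 n t / (m + ½) = 5351 / (m + ½) nm.
m=6: 823 nm (IR); m=7: 714 nm (visible); m=8: 630 nm (visible); m=9: 563 nm (visible); m=10: 510 nm (visible); m=11: 465 nm (visible); m=12: 428 nm (visible); m=13: 396 nm (visible); m=14: 369 nm (UV).

7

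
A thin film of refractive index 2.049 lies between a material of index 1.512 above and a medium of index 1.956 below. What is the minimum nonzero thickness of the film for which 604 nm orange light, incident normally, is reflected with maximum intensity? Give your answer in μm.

Ray reflecting at the top interface goes from n = 1.512 toward n = 2.049: a half-wave phase shift.
Ray reflecting at the bottom interface goes from n = 2.049 toward n = 1.956: no phase shift.
Net: one phase inversion between the two reflected rays.
With one net inversion, constructive interference in reflection requires 2 n t = (m + ½) λ.
Minimum at m = 0: t = λ / (4 n) = 604 / (4 × 2.049) = 73.7 nm.

0.0737 μm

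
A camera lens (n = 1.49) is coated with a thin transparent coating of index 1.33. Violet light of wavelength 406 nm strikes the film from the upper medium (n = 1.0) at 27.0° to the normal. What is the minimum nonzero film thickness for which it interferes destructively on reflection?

81.2 nm

Top surface (1.0 → 1.33): reflection off a higher-index medium gives a half-wave phase shift.
Bottom surface (1.33 → 1.49): reflection off a higher-index medium gives a half-wave phase shift.
Zero or two π shifts → no net half-wave offset.
So the condition for destructive reflection is 2 n t cos θ_r = (m + ½) λ.
Snell's law: 1.0 sin 27.0° = 1.33 sin θ_r → sin θ_r = 0.341, cos θ_r = 0.940.
Minimum at m = 0: t = λ / (4 n cos θ_r) = 406 / (4 × 1.33 × 0.940) = 81.2 nm.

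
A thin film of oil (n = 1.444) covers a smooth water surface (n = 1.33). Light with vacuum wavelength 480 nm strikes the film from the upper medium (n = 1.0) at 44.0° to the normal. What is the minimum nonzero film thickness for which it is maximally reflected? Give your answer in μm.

0.0948 μm

Ray reflecting at the top interface goes from n = 1.0 toward n = 1.444: a half-wave phase shift.
At the lower boundary (n = 1.444 to n = 1.33) the reflected ray undergoes no phase shift.
The two reflections differ by half a wavelength.
So the condition for constructive reflection is 2 n t cos θ_r = (m + ½) λ.
Snell's law: 1.0 sin 44.0° = 1.444 sin θ_r → sin θ_r = 0.481, cos θ_r = 0.877.
Minimum at m = 0: t = λ / (4 n cos θ_r) = 480 / (4 × 1.444 × 0.877) = 94.8 nm.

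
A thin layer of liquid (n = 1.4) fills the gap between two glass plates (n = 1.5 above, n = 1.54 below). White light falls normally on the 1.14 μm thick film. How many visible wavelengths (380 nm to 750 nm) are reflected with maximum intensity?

4

Ray reflecting at the top interface goes from n = 1.5 toward n = 1.4: no phase shift.
At the lower boundary (n = 1.4 to n = 1.54) the reflected ray undergoes a half-wave phase shift.
Net: one phase inversion between the two reflected rays.
So the condition for constructive reflection is 2 n t = (m + ½) λ.
λ = 2 n t / (m + ½) = 3192 / (m + ½) nm.
m=3: 912 nm (IR); m=4: 709 nm (visible); m=5: 580 nm (visible); m=6: 491 nm (visible); m=7: 426 nm (visible); m=8: 376 nm (UV).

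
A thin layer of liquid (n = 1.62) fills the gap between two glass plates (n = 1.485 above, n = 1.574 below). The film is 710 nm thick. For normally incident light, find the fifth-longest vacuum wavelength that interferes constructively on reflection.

Top surface (1.485 → 1.62): reflection off a higher-index medium gives a half-wave phase shift.
At the lower boundary (n = 1.62 to n = 1.574) the reflected ray undergoes no phase shift.
Net: one phase inversion between the two reflected rays.
For maximum reflection here: 2 n t = (m + ½) λ.
λ = 2 n t / (m + ½). The fifth-longest wavelength is m = 4: λ = 2 × 1.62 × 710 / 4.50 = 511 nm.

511 nm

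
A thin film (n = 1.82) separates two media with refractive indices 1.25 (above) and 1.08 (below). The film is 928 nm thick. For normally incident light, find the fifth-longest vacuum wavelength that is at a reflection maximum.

Top surface (1.25 → 1.82): reflection off a higher-index medium gives a half-wave phase shift.
Ray reflecting at the bottom interface goes from n = 1.82 toward n = 1.08: no phase shift.
Exactly one π shift → a net half-wave offset.
For maximum reflection here: 2 n t = (m + ½) λ.
λ = 2 n t / (m + ½). The fifth-longest wavelength is m = 4: λ = 2 × 1.82 × 928 / 4.50 = 751 nm.

751 nm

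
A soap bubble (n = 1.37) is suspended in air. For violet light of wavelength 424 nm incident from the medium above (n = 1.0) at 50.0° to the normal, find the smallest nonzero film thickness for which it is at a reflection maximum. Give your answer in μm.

0.0933 μm

Top surface (1.0 → 1.37): reflection off a higher-index medium gives a half-wave phase shift.
Bottom surface (1.37 → 1.0): reflection off a lower-index medium gives no phase shift.
The two reflections differ by half a wavelength.
So the condition for constructive reflection is 2 n t cos θ_r = (m + ½) λ.
Snell's law: 1.0 sin 50.0° = 1.37 sin θ_r → sin θ_r = 0.559, cos θ_r = 0.829.
Minimum at m = 0: t = λ / (4 n cos θ_r) = 424 / (4 × 1.37 × 0.829) = 93.3 nm.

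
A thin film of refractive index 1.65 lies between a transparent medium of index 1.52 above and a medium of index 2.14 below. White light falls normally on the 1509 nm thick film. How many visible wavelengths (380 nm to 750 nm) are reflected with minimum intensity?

6

At the upper boundary (n = 1.52 to n = 1.65) the reflected ray undergoes a half-wave phase shift.
Ray reflecting at the bottom interface goes from n = 1.65 toward n = 2.14: a half-wave phase shift.
Net: no relative phase inversion (both shifts match).
So the condition for destructive reflection is 2 n t = (m + ½) λ.
λ = 2 n t / (m + ½) = 4980 / (m + ½) nm.
m=6: 766 nm (IR); m=7: 664 nm (visible); m=8: 586 nm (visible); m=9: 524 nm (visible); m=10: 474 nm (visible); m=11: 433 nm (visible); m=12: 398 nm (visible); m=13: 369 nm (UV).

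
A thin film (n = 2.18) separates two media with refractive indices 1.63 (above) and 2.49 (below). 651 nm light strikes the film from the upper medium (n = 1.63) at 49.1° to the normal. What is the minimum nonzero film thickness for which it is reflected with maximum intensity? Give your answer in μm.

0.181 μm

At the upper boundary (n = 1.63 to n = 2.18) the reflected ray undergoes a half-wave phase shift.
Ray reflecting at the bottom interface goes from n = 2.18 toward n = 2.49: a half-wave phase shift.
Net: no relative phase inversion (both shifts match).
With no net inversion, constructive interference in reflection requires 2 n t cos θ_r = m λ.
Snell's law: 1.63 sin 49.1° = 2.18 sin θ_r → sin θ_r = 0.565, cos θ_r = 0.825.
Minimum nonzero at m = 1: t = λ / (2 n cos θ_r) = 651 / (2 × 2.18 × 0.825) = 181 nm.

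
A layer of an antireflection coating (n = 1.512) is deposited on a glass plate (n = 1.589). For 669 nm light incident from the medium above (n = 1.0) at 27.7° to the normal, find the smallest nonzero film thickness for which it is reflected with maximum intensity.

Ray reflecting at the top interface goes from n = 1.0 toward n = 1.512: a half-wave phase shift.
Ray reflecting at the bottom interface goes from n = 1.512 toward n = 1.589: a half-wave phase shift.
Net: no relative phase inversion (both shifts match).
With no net inversion, constructive interference in reflection requires 2 n t cos θ_r = m λ.
Snell's law: 1.0 sin 27.7° = 1.512 sin θ_r → sin θ_r = 0.307, cos θ_r = 0.952.
Minimum nonzero at m = 1: t = λ / (2 n cos θ_r) = 669 / (2 × 1.512 × 0.952) = 232 nm.

232 nm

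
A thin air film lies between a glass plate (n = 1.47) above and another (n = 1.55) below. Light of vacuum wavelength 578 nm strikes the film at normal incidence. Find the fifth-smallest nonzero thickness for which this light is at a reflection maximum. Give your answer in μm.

1.30 μm

Top surface (1.47 → 1.0): reflection off a lower-index medium gives no phase shift.
Ray reflecting at the bottom interface goes from n = 1.0 toward n = 1.55: a half-wave phase shift.
Exactly one π shift → a net half-wave offset.
With one net inversion, constructive interference in reflection requires 2 n t = (m + ½) λ.
The fifth-smallest nonzero thickness corresponds to m = 4: t = (m + ½) λ / (2 n) = 4.50 × 578 / (2 × 1.0) = 1301 nm.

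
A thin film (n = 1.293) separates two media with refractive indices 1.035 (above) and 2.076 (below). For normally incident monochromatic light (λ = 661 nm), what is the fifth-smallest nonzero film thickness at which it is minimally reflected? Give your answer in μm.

1.15 μm

Ray reflecting at the top interface goes from n = 1.035 toward n = 1.293: a half-wave phase shift.
Bottom surface (1.293 → 2.076): reflection off a higher-index medium gives a half-wave phase shift.
The two reflections carry the same phase change, so no net offset.
So the condition for destructive reflection is 2 n t = (m + ½) λ.
The fifth-smallest nonzero thickness corresponds to m = 4: t = (m + ½) λ / (2 n) = 4.50 × 661 / (2 × 1.293) = 1150 nm.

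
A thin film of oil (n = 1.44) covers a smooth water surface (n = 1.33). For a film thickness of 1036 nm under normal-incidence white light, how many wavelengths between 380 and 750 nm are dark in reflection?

4

Top surface (1.0 → 1.44): reflection off a higher-index medium gives a half-wave phase shift.
At the lower boundary (n = 1.44 to n = 1.33) the reflected ray undergoes no phase shift.
The two reflections differ by half a wavelength.
So the condition for destructive reflection is 2 n t = m λ.
λ = 2 n t / m = 2984 / m nm.
m=3: 995 nm (IR); m=4: 746 nm (visible); m=5: 597 nm (visible); m=6: 497 nm (visible); m=7: 426 nm (visible); m=8: 373 nm (UV).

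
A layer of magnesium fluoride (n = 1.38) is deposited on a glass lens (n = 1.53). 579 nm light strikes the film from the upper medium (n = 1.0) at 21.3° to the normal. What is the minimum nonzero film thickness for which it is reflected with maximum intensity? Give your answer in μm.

Ray reflecting at the top interface goes from n = 1.0 toward n = 1.38: a half-wave phase shift.
Ray reflecting at the bottom interface goes from n = 1.38 toward n = 1.53: a half-wave phase shift.
Net: no relative phase inversion (both shifts match).
So the condition for constructive reflection is 2 n t cos θ_r = m λ.
Snell's law: 1.0 sin 21.3° = 1.38 sin θ_r → sin θ_r = 0.263, cos θ_r = 0.965.
Minimum nonzero at m = 1: t = λ / (2 n cos θ_r) = 579 / (2 × 1.38 × 0.965) = 217 nm.

0.217 μm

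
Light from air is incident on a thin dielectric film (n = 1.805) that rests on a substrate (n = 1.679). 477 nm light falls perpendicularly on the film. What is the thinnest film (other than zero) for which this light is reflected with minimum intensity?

132 nm

Ray reflecting at the top interface goes from n = 1.0 toward n = 1.805: a half-wave phase shift.
At the lower boundary (n = 1.805 to n = 1.679) the reflected ray undergoes no phase shift.
The two reflections differ by half a wavelength.
With one net inversion, destructive interference in reflection requires 2 n t = m λ.
Minimum nonzero at m = 1: t = λ / (2 n) = 477 / (2 × 1.805) = 132 nm.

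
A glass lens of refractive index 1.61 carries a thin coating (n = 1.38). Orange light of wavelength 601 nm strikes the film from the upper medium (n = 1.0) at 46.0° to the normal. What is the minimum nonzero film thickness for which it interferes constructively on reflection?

At the upper boundary (n = 1.0 to n = 1.38) the reflected ray undergoes a half-wave phase shift.
Bottom surface (1.38 → 1.61): reflection off a higher-index medium gives a half-wave phase shift.
The two reflections carry the same phase change, so no net offset.
With no net inversion, constructive interference in reflection requires 2 n t cos θ_r = m λ.
Snell's law: 1.0 sin 46.0° = 1.38 sin θ_r → sin θ_r = 0.521, cos θ_r = 0.853.
Minimum nonzero at m = 1: t = λ / (2 n cos θ_r) = 601 / (2 × 1.38 × 0.853) = 255 nm.

255 nm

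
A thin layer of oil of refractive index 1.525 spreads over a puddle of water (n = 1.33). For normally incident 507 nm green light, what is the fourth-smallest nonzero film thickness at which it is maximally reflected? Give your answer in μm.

0.582 μm

Ray reflecting at the top interface goes from n = 1.0 toward n = 1.525: a half-wave phase shift.
At the lower boundary (n = 1.525 to n = 1.33) the reflected ray undergoes no phase shift.
Net: one phase inversion between the two reflected rays.
So the condition for constructive reflection is 2 n t = (m + ½) λ.
The fourth-smallest nonzero thickness corresponds to m = 3: t = (m + ½) λ / (2 n) = 3.50 × 507 / (2 × 1.525) = 582 nm.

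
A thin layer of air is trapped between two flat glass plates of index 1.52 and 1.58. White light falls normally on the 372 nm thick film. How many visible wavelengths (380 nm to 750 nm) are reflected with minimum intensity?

1

Top surface (1.52 → 1.0): reflection off a lower-index medium gives no phase shift.
Ray reflecting at the bottom interface goes from n = 1.0 toward n = 1.58: a half-wave phase shift.
Exactly one π shift → a net half-wave offset.
So the condition for destructive reflection is 2 n t = m λ.
λ = 2 n t / m = 744 / m nm.
m=1: 744 nm (visible); m=2: 372 nm (UV).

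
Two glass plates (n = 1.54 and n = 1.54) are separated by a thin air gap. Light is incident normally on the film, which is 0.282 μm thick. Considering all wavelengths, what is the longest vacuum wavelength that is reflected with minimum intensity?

Top surface (1.54 → 1.0): reflection off a lower-index medium gives no phase shift.
At the lower boundary (n = 1.0 to n = 1.54) the reflected ray undergoes a half-wave phase shift.
The two reflections differ by half a wavelength.
For dark reflection here: 2 n t = m λ.
λ = 2 n t / m. The longest wavelength is m = 1: λ = 2 × 1.0 × 282 / 1.00 = 564 nm.

564 nm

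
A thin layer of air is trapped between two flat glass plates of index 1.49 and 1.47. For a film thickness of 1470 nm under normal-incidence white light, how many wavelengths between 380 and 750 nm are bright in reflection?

Ray reflecting at the top interface goes from n = 1.49 toward n = 1.0: no phase shift.
At the lower boundary (n = 1.0 to n = 1.47) the reflected ray undergoes a half-wave phase shift.
The two reflections differ by half a wavelength.
For strong reflection here: 2 n t = (m + ½) λ.
λ = 2 n t / (m + ½) = 2940 / (m + ½) nm.
m=3: 840 nm (IR); m=4: 653 nm (visible); m=5: 535 nm (visible); m=6: 452 nm (visible); m=7: 392 nm (visible); m=8: 346 nm (UV).

4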